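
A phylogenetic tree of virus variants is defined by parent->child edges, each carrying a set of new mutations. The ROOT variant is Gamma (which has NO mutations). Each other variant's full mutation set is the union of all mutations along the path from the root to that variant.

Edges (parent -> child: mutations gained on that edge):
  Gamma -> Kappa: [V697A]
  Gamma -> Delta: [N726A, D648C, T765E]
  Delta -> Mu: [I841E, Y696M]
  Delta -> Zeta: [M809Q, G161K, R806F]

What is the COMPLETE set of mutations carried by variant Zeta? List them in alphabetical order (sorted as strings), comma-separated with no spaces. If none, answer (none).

At Gamma: gained [] -> total []
At Delta: gained ['N726A', 'D648C', 'T765E'] -> total ['D648C', 'N726A', 'T765E']
At Zeta: gained ['M809Q', 'G161K', 'R806F'] -> total ['D648C', 'G161K', 'M809Q', 'N726A', 'R806F', 'T765E']

Answer: D648C,G161K,M809Q,N726A,R806F,T765E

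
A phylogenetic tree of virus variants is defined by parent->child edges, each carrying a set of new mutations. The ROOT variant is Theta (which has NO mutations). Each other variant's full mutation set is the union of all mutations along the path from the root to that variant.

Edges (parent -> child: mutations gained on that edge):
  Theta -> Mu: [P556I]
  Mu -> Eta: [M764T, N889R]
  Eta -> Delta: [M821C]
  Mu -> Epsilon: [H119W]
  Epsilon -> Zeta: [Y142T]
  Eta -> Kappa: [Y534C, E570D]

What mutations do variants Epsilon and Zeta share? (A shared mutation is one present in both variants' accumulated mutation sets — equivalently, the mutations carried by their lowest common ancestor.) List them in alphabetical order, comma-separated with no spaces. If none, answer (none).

Accumulating mutations along path to Epsilon:
  At Theta: gained [] -> total []
  At Mu: gained ['P556I'] -> total ['P556I']
  At Epsilon: gained ['H119W'] -> total ['H119W', 'P556I']
Mutations(Epsilon) = ['H119W', 'P556I']
Accumulating mutations along path to Zeta:
  At Theta: gained [] -> total []
  At Mu: gained ['P556I'] -> total ['P556I']
  At Epsilon: gained ['H119W'] -> total ['H119W', 'P556I']
  At Zeta: gained ['Y142T'] -> total ['H119W', 'P556I', 'Y142T']
Mutations(Zeta) = ['H119W', 'P556I', 'Y142T']
Intersection: ['H119W', 'P556I'] ∩ ['H119W', 'P556I', 'Y142T'] = ['H119W', 'P556I']

Answer: H119W,P556I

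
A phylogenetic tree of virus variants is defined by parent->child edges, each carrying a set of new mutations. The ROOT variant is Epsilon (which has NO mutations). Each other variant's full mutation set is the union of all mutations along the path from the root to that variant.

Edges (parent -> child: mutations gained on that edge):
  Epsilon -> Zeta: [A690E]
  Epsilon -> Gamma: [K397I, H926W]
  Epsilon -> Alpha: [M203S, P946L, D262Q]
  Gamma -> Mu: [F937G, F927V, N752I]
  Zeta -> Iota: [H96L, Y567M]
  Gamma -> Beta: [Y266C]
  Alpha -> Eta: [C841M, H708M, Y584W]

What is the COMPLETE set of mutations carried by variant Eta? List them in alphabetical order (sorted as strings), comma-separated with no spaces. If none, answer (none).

Answer: C841M,D262Q,H708M,M203S,P946L,Y584W

Derivation:
At Epsilon: gained [] -> total []
At Alpha: gained ['M203S', 'P946L', 'D262Q'] -> total ['D262Q', 'M203S', 'P946L']
At Eta: gained ['C841M', 'H708M', 'Y584W'] -> total ['C841M', 'D262Q', 'H708M', 'M203S', 'P946L', 'Y584W']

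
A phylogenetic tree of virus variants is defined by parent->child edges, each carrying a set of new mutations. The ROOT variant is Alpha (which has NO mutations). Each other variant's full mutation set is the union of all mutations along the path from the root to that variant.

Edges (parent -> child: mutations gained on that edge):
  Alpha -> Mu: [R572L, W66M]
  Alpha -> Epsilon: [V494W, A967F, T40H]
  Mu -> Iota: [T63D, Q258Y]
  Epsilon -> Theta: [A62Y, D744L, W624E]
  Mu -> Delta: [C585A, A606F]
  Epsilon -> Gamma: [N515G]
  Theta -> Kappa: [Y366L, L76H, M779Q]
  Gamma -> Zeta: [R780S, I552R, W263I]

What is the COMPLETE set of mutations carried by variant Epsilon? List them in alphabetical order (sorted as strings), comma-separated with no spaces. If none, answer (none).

Answer: A967F,T40H,V494W

Derivation:
At Alpha: gained [] -> total []
At Epsilon: gained ['V494W', 'A967F', 'T40H'] -> total ['A967F', 'T40H', 'V494W']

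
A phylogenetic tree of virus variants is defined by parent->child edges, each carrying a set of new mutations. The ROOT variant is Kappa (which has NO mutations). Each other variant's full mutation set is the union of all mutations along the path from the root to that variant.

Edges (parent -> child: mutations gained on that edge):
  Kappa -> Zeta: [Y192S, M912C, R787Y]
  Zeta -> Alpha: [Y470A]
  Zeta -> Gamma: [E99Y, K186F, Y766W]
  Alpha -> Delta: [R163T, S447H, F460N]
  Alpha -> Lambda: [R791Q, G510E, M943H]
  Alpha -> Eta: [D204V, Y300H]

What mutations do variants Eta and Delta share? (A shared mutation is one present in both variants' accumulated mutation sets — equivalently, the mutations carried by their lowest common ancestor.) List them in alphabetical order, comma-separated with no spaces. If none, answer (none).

Accumulating mutations along path to Eta:
  At Kappa: gained [] -> total []
  At Zeta: gained ['Y192S', 'M912C', 'R787Y'] -> total ['M912C', 'R787Y', 'Y192S']
  At Alpha: gained ['Y470A'] -> total ['M912C', 'R787Y', 'Y192S', 'Y470A']
  At Eta: gained ['D204V', 'Y300H'] -> total ['D204V', 'M912C', 'R787Y', 'Y192S', 'Y300H', 'Y470A']
Mutations(Eta) = ['D204V', 'M912C', 'R787Y', 'Y192S', 'Y300H', 'Y470A']
Accumulating mutations along path to Delta:
  At Kappa: gained [] -> total []
  At Zeta: gained ['Y192S', 'M912C', 'R787Y'] -> total ['M912C', 'R787Y', 'Y192S']
  At Alpha: gained ['Y470A'] -> total ['M912C', 'R787Y', 'Y192S', 'Y470A']
  At Delta: gained ['R163T', 'S447H', 'F460N'] -> total ['F460N', 'M912C', 'R163T', 'R787Y', 'S447H', 'Y192S', 'Y470A']
Mutations(Delta) = ['F460N', 'M912C', 'R163T', 'R787Y', 'S447H', 'Y192S', 'Y470A']
Intersection: ['D204V', 'M912C', 'R787Y', 'Y192S', 'Y300H', 'Y470A'] ∩ ['F460N', 'M912C', 'R163T', 'R787Y', 'S447H', 'Y192S', 'Y470A'] = ['M912C', 'R787Y', 'Y192S', 'Y470A']

Answer: M912C,R787Y,Y192S,Y470A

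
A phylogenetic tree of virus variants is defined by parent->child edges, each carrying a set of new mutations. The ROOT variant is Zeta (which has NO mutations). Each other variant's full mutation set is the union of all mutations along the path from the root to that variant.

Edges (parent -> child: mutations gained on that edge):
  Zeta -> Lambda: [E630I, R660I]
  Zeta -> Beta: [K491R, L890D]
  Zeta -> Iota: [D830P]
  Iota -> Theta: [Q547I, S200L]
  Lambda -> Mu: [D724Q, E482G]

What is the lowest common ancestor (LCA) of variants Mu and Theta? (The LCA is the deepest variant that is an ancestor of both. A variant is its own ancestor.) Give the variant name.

Path from root to Mu: Zeta -> Lambda -> Mu
  ancestors of Mu: {Zeta, Lambda, Mu}
Path from root to Theta: Zeta -> Iota -> Theta
  ancestors of Theta: {Zeta, Iota, Theta}
Common ancestors: {Zeta}
Walk up from Theta: Theta (not in ancestors of Mu), Iota (not in ancestors of Mu), Zeta (in ancestors of Mu)
Deepest common ancestor (LCA) = Zeta

Answer: Zeta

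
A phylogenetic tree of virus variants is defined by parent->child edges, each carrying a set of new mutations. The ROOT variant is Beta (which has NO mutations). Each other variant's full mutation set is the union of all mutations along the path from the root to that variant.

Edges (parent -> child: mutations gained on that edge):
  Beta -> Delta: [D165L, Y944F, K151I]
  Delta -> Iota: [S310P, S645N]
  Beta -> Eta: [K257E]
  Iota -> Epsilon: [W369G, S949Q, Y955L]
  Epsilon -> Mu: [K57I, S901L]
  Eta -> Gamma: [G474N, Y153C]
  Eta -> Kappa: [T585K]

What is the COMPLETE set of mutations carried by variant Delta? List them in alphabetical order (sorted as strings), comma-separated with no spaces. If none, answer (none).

Answer: D165L,K151I,Y944F

Derivation:
At Beta: gained [] -> total []
At Delta: gained ['D165L', 'Y944F', 'K151I'] -> total ['D165L', 'K151I', 'Y944F']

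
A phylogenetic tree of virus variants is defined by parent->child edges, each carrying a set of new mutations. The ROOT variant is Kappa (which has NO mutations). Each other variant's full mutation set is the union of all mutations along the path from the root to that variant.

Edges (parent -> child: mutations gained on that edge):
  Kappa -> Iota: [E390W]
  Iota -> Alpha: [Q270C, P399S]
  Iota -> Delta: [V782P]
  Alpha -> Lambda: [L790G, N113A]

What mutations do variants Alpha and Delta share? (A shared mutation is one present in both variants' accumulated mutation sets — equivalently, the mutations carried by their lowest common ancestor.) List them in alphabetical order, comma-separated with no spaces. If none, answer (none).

Answer: E390W

Derivation:
Accumulating mutations along path to Alpha:
  At Kappa: gained [] -> total []
  At Iota: gained ['E390W'] -> total ['E390W']
  At Alpha: gained ['Q270C', 'P399S'] -> total ['E390W', 'P399S', 'Q270C']
Mutations(Alpha) = ['E390W', 'P399S', 'Q270C']
Accumulating mutations along path to Delta:
  At Kappa: gained [] -> total []
  At Iota: gained ['E390W'] -> total ['E390W']
  At Delta: gained ['V782P'] -> total ['E390W', 'V782P']
Mutations(Delta) = ['E390W', 'V782P']
Intersection: ['E390W', 'P399S', 'Q270C'] ∩ ['E390W', 'V782P'] = ['E390W']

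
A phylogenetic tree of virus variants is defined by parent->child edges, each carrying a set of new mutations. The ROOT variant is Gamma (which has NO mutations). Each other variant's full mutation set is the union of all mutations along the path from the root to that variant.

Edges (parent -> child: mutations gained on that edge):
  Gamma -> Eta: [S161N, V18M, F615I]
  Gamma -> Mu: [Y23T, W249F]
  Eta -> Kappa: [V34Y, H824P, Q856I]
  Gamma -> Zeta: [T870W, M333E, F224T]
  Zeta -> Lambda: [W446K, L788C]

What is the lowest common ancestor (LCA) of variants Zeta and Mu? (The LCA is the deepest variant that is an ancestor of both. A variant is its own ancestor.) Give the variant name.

Answer: Gamma

Derivation:
Path from root to Zeta: Gamma -> Zeta
  ancestors of Zeta: {Gamma, Zeta}
Path from root to Mu: Gamma -> Mu
  ancestors of Mu: {Gamma, Mu}
Common ancestors: {Gamma}
Walk up from Mu: Mu (not in ancestors of Zeta), Gamma (in ancestors of Zeta)
Deepest common ancestor (LCA) = Gamma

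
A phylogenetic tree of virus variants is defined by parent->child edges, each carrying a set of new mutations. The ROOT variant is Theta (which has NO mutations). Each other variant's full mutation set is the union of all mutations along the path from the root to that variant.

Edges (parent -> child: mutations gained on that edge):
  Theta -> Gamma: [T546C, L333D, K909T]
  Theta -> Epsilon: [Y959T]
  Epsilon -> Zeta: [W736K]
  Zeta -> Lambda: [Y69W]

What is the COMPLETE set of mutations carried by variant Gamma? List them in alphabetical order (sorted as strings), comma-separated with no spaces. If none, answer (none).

Answer: K909T,L333D,T546C

Derivation:
At Theta: gained [] -> total []
At Gamma: gained ['T546C', 'L333D', 'K909T'] -> total ['K909T', 'L333D', 'T546C']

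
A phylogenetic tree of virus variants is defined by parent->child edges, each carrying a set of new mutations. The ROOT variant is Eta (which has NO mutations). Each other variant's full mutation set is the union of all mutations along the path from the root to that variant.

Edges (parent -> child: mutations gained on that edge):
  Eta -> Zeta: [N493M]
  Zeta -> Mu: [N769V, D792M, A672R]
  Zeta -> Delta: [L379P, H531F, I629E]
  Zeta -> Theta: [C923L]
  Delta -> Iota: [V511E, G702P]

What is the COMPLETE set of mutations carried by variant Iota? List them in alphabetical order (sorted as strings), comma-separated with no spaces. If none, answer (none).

At Eta: gained [] -> total []
At Zeta: gained ['N493M'] -> total ['N493M']
At Delta: gained ['L379P', 'H531F', 'I629E'] -> total ['H531F', 'I629E', 'L379P', 'N493M']
At Iota: gained ['V511E', 'G702P'] -> total ['G702P', 'H531F', 'I629E', 'L379P', 'N493M', 'V511E']

Answer: G702P,H531F,I629E,L379P,N493M,V511E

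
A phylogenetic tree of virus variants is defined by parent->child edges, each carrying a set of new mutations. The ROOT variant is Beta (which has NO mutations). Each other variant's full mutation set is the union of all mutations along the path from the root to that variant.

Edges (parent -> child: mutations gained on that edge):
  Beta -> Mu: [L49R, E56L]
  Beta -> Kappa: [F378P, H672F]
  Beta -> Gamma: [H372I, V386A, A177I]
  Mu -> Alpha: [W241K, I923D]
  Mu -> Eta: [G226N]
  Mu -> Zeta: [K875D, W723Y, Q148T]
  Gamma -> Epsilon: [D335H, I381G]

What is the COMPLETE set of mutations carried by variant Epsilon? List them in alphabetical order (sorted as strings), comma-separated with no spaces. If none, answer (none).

At Beta: gained [] -> total []
At Gamma: gained ['H372I', 'V386A', 'A177I'] -> total ['A177I', 'H372I', 'V386A']
At Epsilon: gained ['D335H', 'I381G'] -> total ['A177I', 'D335H', 'H372I', 'I381G', 'V386A']

Answer: A177I,D335H,H372I,I381G,V386A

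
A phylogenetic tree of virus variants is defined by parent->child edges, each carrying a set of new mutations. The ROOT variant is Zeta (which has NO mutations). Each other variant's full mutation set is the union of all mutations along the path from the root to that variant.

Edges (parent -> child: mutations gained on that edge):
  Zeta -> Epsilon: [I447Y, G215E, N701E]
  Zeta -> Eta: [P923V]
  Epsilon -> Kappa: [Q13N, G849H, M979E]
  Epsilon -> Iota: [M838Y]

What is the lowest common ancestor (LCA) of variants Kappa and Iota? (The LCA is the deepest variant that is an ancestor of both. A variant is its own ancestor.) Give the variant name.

Answer: Epsilon

Derivation:
Path from root to Kappa: Zeta -> Epsilon -> Kappa
  ancestors of Kappa: {Zeta, Epsilon, Kappa}
Path from root to Iota: Zeta -> Epsilon -> Iota
  ancestors of Iota: {Zeta, Epsilon, Iota}
Common ancestors: {Zeta, Epsilon}
Walk up from Iota: Iota (not in ancestors of Kappa), Epsilon (in ancestors of Kappa), Zeta (in ancestors of Kappa)
Deepest common ancestor (LCA) = Epsilon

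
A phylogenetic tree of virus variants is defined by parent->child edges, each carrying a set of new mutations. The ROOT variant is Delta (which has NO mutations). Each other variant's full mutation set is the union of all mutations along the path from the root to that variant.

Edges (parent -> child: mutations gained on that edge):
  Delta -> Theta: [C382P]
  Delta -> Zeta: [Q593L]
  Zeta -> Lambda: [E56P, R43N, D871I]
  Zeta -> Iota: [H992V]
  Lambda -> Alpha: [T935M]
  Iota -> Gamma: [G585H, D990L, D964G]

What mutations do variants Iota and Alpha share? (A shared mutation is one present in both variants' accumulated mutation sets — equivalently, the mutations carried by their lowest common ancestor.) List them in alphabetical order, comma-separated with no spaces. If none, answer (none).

Accumulating mutations along path to Iota:
  At Delta: gained [] -> total []
  At Zeta: gained ['Q593L'] -> total ['Q593L']
  At Iota: gained ['H992V'] -> total ['H992V', 'Q593L']
Mutations(Iota) = ['H992V', 'Q593L']
Accumulating mutations along path to Alpha:
  At Delta: gained [] -> total []
  At Zeta: gained ['Q593L'] -> total ['Q593L']
  At Lambda: gained ['E56P', 'R43N', 'D871I'] -> total ['D871I', 'E56P', 'Q593L', 'R43N']
  At Alpha: gained ['T935M'] -> total ['D871I', 'E56P', 'Q593L', 'R43N', 'T935M']
Mutations(Alpha) = ['D871I', 'E56P', 'Q593L', 'R43N', 'T935M']
Intersection: ['H992V', 'Q593L'] ∩ ['D871I', 'E56P', 'Q593L', 'R43N', 'T935M'] = ['Q593L']

Answer: Q593L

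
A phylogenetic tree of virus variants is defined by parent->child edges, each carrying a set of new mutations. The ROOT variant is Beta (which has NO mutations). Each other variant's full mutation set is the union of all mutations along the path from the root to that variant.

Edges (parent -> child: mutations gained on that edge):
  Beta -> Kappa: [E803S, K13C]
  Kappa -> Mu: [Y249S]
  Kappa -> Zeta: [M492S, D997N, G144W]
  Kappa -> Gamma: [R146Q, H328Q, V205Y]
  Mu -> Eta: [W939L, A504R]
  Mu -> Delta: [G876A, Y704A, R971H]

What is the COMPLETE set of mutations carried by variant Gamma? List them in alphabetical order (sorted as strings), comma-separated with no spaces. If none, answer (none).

Answer: E803S,H328Q,K13C,R146Q,V205Y

Derivation:
At Beta: gained [] -> total []
At Kappa: gained ['E803S', 'K13C'] -> total ['E803S', 'K13C']
At Gamma: gained ['R146Q', 'H328Q', 'V205Y'] -> total ['E803S', 'H328Q', 'K13C', 'R146Q', 'V205Y']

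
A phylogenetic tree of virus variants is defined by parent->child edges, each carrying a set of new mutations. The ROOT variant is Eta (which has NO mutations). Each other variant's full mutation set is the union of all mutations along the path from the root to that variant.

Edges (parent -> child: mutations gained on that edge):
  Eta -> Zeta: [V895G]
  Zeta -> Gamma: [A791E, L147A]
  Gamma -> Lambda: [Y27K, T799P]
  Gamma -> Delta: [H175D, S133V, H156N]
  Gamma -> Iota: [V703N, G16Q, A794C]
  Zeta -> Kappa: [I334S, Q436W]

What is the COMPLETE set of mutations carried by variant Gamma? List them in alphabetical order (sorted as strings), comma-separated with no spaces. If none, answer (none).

Answer: A791E,L147A,V895G

Derivation:
At Eta: gained [] -> total []
At Zeta: gained ['V895G'] -> total ['V895G']
At Gamma: gained ['A791E', 'L147A'] -> total ['A791E', 'L147A', 'V895G']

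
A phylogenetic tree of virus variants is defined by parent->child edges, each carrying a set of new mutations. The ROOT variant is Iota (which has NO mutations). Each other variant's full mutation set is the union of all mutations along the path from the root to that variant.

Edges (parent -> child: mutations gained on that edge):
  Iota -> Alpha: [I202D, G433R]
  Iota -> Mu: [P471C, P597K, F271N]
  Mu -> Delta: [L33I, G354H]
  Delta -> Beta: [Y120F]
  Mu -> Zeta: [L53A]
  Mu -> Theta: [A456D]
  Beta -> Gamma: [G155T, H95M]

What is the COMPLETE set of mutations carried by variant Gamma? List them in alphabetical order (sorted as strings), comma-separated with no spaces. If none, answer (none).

Answer: F271N,G155T,G354H,H95M,L33I,P471C,P597K,Y120F

Derivation:
At Iota: gained [] -> total []
At Mu: gained ['P471C', 'P597K', 'F271N'] -> total ['F271N', 'P471C', 'P597K']
At Delta: gained ['L33I', 'G354H'] -> total ['F271N', 'G354H', 'L33I', 'P471C', 'P597K']
At Beta: gained ['Y120F'] -> total ['F271N', 'G354H', 'L33I', 'P471C', 'P597K', 'Y120F']
At Gamma: gained ['G155T', 'H95M'] -> total ['F271N', 'G155T', 'G354H', 'H95M', 'L33I', 'P471C', 'P597K', 'Y120F']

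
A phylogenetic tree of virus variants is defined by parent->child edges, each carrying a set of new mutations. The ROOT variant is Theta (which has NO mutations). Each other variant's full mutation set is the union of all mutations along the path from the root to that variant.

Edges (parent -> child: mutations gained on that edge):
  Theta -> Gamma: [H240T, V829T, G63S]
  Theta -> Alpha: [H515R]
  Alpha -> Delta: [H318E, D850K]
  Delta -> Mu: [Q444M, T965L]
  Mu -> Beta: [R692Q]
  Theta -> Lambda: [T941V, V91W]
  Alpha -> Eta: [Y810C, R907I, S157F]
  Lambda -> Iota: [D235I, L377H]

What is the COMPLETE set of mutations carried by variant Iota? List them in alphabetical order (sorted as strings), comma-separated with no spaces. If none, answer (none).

Answer: D235I,L377H,T941V,V91W

Derivation:
At Theta: gained [] -> total []
At Lambda: gained ['T941V', 'V91W'] -> total ['T941V', 'V91W']
At Iota: gained ['D235I', 'L377H'] -> total ['D235I', 'L377H', 'T941V', 'V91W']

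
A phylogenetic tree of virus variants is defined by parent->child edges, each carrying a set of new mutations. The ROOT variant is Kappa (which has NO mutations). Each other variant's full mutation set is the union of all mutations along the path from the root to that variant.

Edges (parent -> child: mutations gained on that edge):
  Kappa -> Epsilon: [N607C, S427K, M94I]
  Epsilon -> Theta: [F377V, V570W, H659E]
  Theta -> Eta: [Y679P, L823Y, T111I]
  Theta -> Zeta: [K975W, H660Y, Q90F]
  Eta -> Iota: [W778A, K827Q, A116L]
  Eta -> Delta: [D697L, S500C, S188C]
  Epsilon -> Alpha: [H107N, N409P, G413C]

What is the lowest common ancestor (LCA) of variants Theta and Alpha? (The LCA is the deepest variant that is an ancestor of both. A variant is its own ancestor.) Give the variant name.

Answer: Epsilon

Derivation:
Path from root to Theta: Kappa -> Epsilon -> Theta
  ancestors of Theta: {Kappa, Epsilon, Theta}
Path from root to Alpha: Kappa -> Epsilon -> Alpha
  ancestors of Alpha: {Kappa, Epsilon, Alpha}
Common ancestors: {Kappa, Epsilon}
Walk up from Alpha: Alpha (not in ancestors of Theta), Epsilon (in ancestors of Theta), Kappa (in ancestors of Theta)
Deepest common ancestor (LCA) = Epsilon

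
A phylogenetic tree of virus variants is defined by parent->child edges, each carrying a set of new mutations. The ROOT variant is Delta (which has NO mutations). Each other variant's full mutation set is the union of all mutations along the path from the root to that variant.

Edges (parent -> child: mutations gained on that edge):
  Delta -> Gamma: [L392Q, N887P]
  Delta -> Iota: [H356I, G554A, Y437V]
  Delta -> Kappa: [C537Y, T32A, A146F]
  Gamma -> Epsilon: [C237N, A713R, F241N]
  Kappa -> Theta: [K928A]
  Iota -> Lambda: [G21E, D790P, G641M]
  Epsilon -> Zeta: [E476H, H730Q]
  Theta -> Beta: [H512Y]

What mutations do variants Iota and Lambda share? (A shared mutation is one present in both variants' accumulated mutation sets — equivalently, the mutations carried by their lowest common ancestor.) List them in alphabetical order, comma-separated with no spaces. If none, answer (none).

Accumulating mutations along path to Iota:
  At Delta: gained [] -> total []
  At Iota: gained ['H356I', 'G554A', 'Y437V'] -> total ['G554A', 'H356I', 'Y437V']
Mutations(Iota) = ['G554A', 'H356I', 'Y437V']
Accumulating mutations along path to Lambda:
  At Delta: gained [] -> total []
  At Iota: gained ['H356I', 'G554A', 'Y437V'] -> total ['G554A', 'H356I', 'Y437V']
  At Lambda: gained ['G21E', 'D790P', 'G641M'] -> total ['D790P', 'G21E', 'G554A', 'G641M', 'H356I', 'Y437V']
Mutations(Lambda) = ['D790P', 'G21E', 'G554A', 'G641M', 'H356I', 'Y437V']
Intersection: ['G554A', 'H356I', 'Y437V'] ∩ ['D790P', 'G21E', 'G554A', 'G641M', 'H356I', 'Y437V'] = ['G554A', 'H356I', 'Y437V']

Answer: G554A,H356I,Y437V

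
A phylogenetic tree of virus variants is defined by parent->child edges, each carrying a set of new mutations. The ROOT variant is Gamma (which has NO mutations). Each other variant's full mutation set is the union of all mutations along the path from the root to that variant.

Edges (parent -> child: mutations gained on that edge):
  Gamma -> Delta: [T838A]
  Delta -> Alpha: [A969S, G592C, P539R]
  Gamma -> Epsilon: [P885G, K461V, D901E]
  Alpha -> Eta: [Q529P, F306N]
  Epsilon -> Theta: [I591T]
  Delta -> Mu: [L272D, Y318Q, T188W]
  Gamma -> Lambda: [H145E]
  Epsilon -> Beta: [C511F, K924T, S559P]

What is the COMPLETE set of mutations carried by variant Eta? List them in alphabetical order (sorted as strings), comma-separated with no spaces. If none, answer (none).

At Gamma: gained [] -> total []
At Delta: gained ['T838A'] -> total ['T838A']
At Alpha: gained ['A969S', 'G592C', 'P539R'] -> total ['A969S', 'G592C', 'P539R', 'T838A']
At Eta: gained ['Q529P', 'F306N'] -> total ['A969S', 'F306N', 'G592C', 'P539R', 'Q529P', 'T838A']

Answer: A969S,F306N,G592C,P539R,Q529P,T838A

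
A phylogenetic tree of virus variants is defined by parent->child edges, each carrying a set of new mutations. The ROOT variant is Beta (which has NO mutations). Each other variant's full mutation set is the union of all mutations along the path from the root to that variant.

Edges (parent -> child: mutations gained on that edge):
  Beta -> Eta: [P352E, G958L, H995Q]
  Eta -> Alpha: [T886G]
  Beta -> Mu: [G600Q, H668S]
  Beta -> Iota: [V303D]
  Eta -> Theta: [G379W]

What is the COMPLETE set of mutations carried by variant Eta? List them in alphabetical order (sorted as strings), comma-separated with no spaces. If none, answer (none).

At Beta: gained [] -> total []
At Eta: gained ['P352E', 'G958L', 'H995Q'] -> total ['G958L', 'H995Q', 'P352E']

Answer: G958L,H995Q,P352E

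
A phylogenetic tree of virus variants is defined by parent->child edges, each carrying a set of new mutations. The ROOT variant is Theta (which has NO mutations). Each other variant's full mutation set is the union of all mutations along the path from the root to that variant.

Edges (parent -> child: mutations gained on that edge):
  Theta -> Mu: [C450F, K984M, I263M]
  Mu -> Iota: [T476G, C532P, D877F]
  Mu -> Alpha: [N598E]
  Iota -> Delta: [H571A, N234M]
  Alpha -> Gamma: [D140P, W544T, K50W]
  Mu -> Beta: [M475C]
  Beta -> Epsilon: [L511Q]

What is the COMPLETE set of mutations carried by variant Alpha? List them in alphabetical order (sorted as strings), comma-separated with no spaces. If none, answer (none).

At Theta: gained [] -> total []
At Mu: gained ['C450F', 'K984M', 'I263M'] -> total ['C450F', 'I263M', 'K984M']
At Alpha: gained ['N598E'] -> total ['C450F', 'I263M', 'K984M', 'N598E']

Answer: C450F,I263M,K984M,N598E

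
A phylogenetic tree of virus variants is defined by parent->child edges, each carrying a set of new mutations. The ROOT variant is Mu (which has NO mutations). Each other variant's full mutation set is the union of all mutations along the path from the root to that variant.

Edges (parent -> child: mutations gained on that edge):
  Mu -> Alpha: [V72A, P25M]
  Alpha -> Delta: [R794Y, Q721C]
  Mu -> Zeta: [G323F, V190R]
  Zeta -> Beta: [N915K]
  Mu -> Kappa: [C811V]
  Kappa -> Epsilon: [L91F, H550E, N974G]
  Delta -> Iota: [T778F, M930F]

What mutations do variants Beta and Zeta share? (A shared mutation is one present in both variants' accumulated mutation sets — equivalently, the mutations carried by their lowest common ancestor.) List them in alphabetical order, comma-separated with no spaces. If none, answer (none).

Accumulating mutations along path to Beta:
  At Mu: gained [] -> total []
  At Zeta: gained ['G323F', 'V190R'] -> total ['G323F', 'V190R']
  At Beta: gained ['N915K'] -> total ['G323F', 'N915K', 'V190R']
Mutations(Beta) = ['G323F', 'N915K', 'V190R']
Accumulating mutations along path to Zeta:
  At Mu: gained [] -> total []
  At Zeta: gained ['G323F', 'V190R'] -> total ['G323F', 'V190R']
Mutations(Zeta) = ['G323F', 'V190R']
Intersection: ['G323F', 'N915K', 'V190R'] ∩ ['G323F', 'V190R'] = ['G323F', 'V190R']

Answer: G323F,V190R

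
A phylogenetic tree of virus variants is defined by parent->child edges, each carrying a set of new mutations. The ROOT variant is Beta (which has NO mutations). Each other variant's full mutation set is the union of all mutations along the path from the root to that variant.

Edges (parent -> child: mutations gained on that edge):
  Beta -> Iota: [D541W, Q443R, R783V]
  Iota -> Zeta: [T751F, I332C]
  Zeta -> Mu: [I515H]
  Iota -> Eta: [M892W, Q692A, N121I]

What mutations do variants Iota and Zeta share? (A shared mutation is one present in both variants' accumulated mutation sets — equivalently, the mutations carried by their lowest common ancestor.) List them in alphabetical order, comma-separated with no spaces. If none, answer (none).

Accumulating mutations along path to Iota:
  At Beta: gained [] -> total []
  At Iota: gained ['D541W', 'Q443R', 'R783V'] -> total ['D541W', 'Q443R', 'R783V']
Mutations(Iota) = ['D541W', 'Q443R', 'R783V']
Accumulating mutations along path to Zeta:
  At Beta: gained [] -> total []
  At Iota: gained ['D541W', 'Q443R', 'R783V'] -> total ['D541W', 'Q443R', 'R783V']
  At Zeta: gained ['T751F', 'I332C'] -> total ['D541W', 'I332C', 'Q443R', 'R783V', 'T751F']
Mutations(Zeta) = ['D541W', 'I332C', 'Q443R', 'R783V', 'T751F']
Intersection: ['D541W', 'Q443R', 'R783V'] ∩ ['D541W', 'I332C', 'Q443R', 'R783V', 'T751F'] = ['D541W', 'Q443R', 'R783V']

Answer: D541W,Q443R,R783V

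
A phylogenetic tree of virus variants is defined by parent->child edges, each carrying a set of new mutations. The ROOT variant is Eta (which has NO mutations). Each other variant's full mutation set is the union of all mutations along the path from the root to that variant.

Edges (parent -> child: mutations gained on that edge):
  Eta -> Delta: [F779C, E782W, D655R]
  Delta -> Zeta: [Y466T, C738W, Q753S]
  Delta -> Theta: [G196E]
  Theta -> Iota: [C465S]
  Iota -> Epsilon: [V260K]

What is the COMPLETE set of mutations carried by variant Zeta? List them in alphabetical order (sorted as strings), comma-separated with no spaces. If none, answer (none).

At Eta: gained [] -> total []
At Delta: gained ['F779C', 'E782W', 'D655R'] -> total ['D655R', 'E782W', 'F779C']
At Zeta: gained ['Y466T', 'C738W', 'Q753S'] -> total ['C738W', 'D655R', 'E782W', 'F779C', 'Q753S', 'Y466T']

Answer: C738W,D655R,E782W,F779C,Q753S,Y466T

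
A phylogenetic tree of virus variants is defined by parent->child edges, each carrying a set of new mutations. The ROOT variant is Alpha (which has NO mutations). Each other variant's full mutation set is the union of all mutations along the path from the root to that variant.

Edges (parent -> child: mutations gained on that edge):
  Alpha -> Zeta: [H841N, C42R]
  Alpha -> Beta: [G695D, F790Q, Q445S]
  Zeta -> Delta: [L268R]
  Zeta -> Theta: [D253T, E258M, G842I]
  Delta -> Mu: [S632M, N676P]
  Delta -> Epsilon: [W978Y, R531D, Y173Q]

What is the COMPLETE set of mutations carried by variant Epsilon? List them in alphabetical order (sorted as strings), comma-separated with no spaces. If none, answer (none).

Answer: C42R,H841N,L268R,R531D,W978Y,Y173Q

Derivation:
At Alpha: gained [] -> total []
At Zeta: gained ['H841N', 'C42R'] -> total ['C42R', 'H841N']
At Delta: gained ['L268R'] -> total ['C42R', 'H841N', 'L268R']
At Epsilon: gained ['W978Y', 'R531D', 'Y173Q'] -> total ['C42R', 'H841N', 'L268R', 'R531D', 'W978Y', 'Y173Q']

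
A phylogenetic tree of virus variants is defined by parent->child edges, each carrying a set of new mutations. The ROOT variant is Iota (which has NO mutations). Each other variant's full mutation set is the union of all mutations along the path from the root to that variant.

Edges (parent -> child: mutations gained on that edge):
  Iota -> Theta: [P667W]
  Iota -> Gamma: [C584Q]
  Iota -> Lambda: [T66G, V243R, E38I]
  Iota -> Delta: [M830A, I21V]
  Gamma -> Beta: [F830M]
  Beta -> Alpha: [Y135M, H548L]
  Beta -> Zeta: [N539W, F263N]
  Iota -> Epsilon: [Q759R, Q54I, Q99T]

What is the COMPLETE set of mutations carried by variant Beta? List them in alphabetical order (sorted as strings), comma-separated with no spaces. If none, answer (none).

Answer: C584Q,F830M

Derivation:
At Iota: gained [] -> total []
At Gamma: gained ['C584Q'] -> total ['C584Q']
At Beta: gained ['F830M'] -> total ['C584Q', 'F830M']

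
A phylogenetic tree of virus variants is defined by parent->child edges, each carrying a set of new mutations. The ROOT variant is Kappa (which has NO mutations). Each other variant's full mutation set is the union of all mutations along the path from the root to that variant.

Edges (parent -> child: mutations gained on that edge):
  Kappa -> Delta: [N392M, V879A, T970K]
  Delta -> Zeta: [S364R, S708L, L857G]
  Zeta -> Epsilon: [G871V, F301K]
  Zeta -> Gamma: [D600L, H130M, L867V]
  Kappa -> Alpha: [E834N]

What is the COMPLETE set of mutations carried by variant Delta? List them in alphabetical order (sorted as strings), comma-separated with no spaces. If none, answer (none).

At Kappa: gained [] -> total []
At Delta: gained ['N392M', 'V879A', 'T970K'] -> total ['N392M', 'T970K', 'V879A']

Answer: N392M,T970K,V879A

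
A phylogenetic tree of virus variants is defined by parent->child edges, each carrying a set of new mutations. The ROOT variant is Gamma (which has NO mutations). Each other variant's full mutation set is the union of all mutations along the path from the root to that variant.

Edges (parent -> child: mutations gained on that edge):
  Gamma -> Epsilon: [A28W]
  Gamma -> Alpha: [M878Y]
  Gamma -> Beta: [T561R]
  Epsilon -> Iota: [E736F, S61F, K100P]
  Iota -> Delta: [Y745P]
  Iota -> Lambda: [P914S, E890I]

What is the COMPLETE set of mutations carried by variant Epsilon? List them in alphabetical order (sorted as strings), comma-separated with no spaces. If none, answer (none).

At Gamma: gained [] -> total []
At Epsilon: gained ['A28W'] -> total ['A28W']

Answer: A28W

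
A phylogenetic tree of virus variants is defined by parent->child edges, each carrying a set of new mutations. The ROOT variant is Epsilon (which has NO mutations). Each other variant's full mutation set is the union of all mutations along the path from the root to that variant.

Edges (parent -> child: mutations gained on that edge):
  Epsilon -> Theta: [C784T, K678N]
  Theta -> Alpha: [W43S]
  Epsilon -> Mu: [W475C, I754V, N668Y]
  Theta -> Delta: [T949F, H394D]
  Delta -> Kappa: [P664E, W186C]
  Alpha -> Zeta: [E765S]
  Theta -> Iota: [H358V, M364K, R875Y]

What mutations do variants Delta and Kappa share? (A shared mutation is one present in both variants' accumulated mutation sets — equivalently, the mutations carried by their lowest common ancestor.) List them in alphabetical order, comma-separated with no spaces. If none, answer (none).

Answer: C784T,H394D,K678N,T949F

Derivation:
Accumulating mutations along path to Delta:
  At Epsilon: gained [] -> total []
  At Theta: gained ['C784T', 'K678N'] -> total ['C784T', 'K678N']
  At Delta: gained ['T949F', 'H394D'] -> total ['C784T', 'H394D', 'K678N', 'T949F']
Mutations(Delta) = ['C784T', 'H394D', 'K678N', 'T949F']
Accumulating mutations along path to Kappa:
  At Epsilon: gained [] -> total []
  At Theta: gained ['C784T', 'K678N'] -> total ['C784T', 'K678N']
  At Delta: gained ['T949F', 'H394D'] -> total ['C784T', 'H394D', 'K678N', 'T949F']
  At Kappa: gained ['P664E', 'W186C'] -> total ['C784T', 'H394D', 'K678N', 'P664E', 'T949F', 'W186C']
Mutations(Kappa) = ['C784T', 'H394D', 'K678N', 'P664E', 'T949F', 'W186C']
Intersection: ['C784T', 'H394D', 'K678N', 'T949F'] ∩ ['C784T', 'H394D', 'K678N', 'P664E', 'T949F', 'W186C'] = ['C784T', 'H394D', 'K678N', 'T949F']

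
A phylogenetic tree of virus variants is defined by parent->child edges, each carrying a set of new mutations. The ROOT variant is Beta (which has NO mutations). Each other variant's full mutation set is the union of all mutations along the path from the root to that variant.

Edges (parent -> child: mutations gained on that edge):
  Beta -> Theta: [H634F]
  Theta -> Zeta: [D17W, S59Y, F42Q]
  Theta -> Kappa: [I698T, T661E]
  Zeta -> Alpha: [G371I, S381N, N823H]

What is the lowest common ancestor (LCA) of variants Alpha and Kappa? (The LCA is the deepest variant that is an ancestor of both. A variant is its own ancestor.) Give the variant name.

Answer: Theta

Derivation:
Path from root to Alpha: Beta -> Theta -> Zeta -> Alpha
  ancestors of Alpha: {Beta, Theta, Zeta, Alpha}
Path from root to Kappa: Beta -> Theta -> Kappa
  ancestors of Kappa: {Beta, Theta, Kappa}
Common ancestors: {Beta, Theta}
Walk up from Kappa: Kappa (not in ancestors of Alpha), Theta (in ancestors of Alpha), Beta (in ancestors of Alpha)
Deepest common ancestor (LCA) = Theta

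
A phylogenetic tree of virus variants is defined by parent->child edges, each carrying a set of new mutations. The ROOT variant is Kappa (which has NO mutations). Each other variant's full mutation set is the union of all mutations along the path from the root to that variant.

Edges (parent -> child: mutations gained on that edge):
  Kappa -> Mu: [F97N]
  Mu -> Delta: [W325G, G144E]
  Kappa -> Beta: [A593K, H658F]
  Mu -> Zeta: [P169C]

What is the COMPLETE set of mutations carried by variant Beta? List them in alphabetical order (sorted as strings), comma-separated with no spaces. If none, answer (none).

At Kappa: gained [] -> total []
At Beta: gained ['A593K', 'H658F'] -> total ['A593K', 'H658F']

Answer: A593K,H658F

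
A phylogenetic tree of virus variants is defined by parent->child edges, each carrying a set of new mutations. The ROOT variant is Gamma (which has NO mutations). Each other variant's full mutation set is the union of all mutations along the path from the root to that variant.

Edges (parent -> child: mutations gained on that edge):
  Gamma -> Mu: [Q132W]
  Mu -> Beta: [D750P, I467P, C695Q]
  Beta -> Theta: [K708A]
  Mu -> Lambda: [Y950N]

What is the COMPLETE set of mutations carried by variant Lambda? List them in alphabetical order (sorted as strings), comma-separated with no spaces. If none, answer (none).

At Gamma: gained [] -> total []
At Mu: gained ['Q132W'] -> total ['Q132W']
At Lambda: gained ['Y950N'] -> total ['Q132W', 'Y950N']

Answer: Q132W,Y950N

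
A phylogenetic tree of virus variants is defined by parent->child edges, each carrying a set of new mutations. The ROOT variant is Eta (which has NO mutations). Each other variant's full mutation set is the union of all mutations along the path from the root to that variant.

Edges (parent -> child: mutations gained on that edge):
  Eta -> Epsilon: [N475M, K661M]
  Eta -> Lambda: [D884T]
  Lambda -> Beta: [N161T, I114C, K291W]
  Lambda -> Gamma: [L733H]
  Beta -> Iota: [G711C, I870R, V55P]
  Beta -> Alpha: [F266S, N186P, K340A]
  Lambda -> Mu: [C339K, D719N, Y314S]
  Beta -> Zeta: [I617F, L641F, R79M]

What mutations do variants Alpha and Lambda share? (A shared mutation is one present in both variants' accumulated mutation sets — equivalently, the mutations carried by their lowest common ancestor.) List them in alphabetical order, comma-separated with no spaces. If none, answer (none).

Accumulating mutations along path to Alpha:
  At Eta: gained [] -> total []
  At Lambda: gained ['D884T'] -> total ['D884T']
  At Beta: gained ['N161T', 'I114C', 'K291W'] -> total ['D884T', 'I114C', 'K291W', 'N161T']
  At Alpha: gained ['F266S', 'N186P', 'K340A'] -> total ['D884T', 'F266S', 'I114C', 'K291W', 'K340A', 'N161T', 'N186P']
Mutations(Alpha) = ['D884T', 'F266S', 'I114C', 'K291W', 'K340A', 'N161T', 'N186P']
Accumulating mutations along path to Lambda:
  At Eta: gained [] -> total []
  At Lambda: gained ['D884T'] -> total ['D884T']
Mutations(Lambda) = ['D884T']
Intersection: ['D884T', 'F266S', 'I114C', 'K291W', 'K340A', 'N161T', 'N186P'] ∩ ['D884T'] = ['D884T']

Answer: D884T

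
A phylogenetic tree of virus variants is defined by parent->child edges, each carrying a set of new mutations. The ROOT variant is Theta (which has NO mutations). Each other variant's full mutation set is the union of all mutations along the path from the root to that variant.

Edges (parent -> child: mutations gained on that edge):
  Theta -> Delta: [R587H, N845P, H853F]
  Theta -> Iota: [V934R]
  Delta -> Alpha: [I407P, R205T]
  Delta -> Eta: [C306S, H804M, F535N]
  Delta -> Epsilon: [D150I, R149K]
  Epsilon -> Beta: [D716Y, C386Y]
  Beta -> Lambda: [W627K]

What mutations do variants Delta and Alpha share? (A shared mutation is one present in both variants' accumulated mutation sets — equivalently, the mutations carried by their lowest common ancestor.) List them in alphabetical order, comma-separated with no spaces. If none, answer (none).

Accumulating mutations along path to Delta:
  At Theta: gained [] -> total []
  At Delta: gained ['R587H', 'N845P', 'H853F'] -> total ['H853F', 'N845P', 'R587H']
Mutations(Delta) = ['H853F', 'N845P', 'R587H']
Accumulating mutations along path to Alpha:
  At Theta: gained [] -> total []
  At Delta: gained ['R587H', 'N845P', 'H853F'] -> total ['H853F', 'N845P', 'R587H']
  At Alpha: gained ['I407P', 'R205T'] -> total ['H853F', 'I407P', 'N845P', 'R205T', 'R587H']
Mutations(Alpha) = ['H853F', 'I407P', 'N845P', 'R205T', 'R587H']
Intersection: ['H853F', 'N845P', 'R587H'] ∩ ['H853F', 'I407P', 'N845P', 'R205T', 'R587H'] = ['H853F', 'N845P', 'R587H']

Answer: H853F,N845P,R587H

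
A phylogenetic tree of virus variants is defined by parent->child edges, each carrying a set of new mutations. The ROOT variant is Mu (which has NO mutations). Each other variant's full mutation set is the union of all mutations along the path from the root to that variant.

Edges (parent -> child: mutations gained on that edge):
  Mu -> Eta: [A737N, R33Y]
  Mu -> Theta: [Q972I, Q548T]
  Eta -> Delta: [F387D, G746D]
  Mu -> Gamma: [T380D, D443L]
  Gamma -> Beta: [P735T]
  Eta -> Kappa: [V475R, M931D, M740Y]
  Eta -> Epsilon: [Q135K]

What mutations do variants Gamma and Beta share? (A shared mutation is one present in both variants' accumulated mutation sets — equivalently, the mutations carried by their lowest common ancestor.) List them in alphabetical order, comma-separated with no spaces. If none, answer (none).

Answer: D443L,T380D

Derivation:
Accumulating mutations along path to Gamma:
  At Mu: gained [] -> total []
  At Gamma: gained ['T380D', 'D443L'] -> total ['D443L', 'T380D']
Mutations(Gamma) = ['D443L', 'T380D']
Accumulating mutations along path to Beta:
  At Mu: gained [] -> total []
  At Gamma: gained ['T380D', 'D443L'] -> total ['D443L', 'T380D']
  At Beta: gained ['P735T'] -> total ['D443L', 'P735T', 'T380D']
Mutations(Beta) = ['D443L', 'P735T', 'T380D']
Intersection: ['D443L', 'T380D'] ∩ ['D443L', 'P735T', 'T380D'] = ['D443L', 'T380D']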